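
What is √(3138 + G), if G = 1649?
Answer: √4787 ≈ 69.188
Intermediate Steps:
√(3138 + G) = √(3138 + 1649) = √4787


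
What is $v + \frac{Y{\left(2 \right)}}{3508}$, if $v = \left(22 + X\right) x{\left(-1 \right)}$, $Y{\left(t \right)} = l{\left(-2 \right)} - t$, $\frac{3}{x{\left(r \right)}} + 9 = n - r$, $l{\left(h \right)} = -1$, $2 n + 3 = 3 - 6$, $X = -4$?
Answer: $- \frac{189465}{38588} \approx -4.9099$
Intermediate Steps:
$n = -3$ ($n = - \frac{3}{2} + \frac{3 - 6}{2} = - \frac{3}{2} + \frac{1}{2} \left(-3\right) = - \frac{3}{2} - \frac{3}{2} = -3$)
$x{\left(r \right)} = \frac{3}{-12 - r}$ ($x{\left(r \right)} = \frac{3}{-9 - \left(3 + r\right)} = \frac{3}{-12 - r}$)
$Y{\left(t \right)} = -1 - t$
$v = - \frac{54}{11}$ ($v = \left(22 - 4\right) \left(- \frac{3}{12 - 1}\right) = 18 \left(- \frac{3}{11}\right) = - \frac{54}{11} \approx -4.9091$)
$v + \frac{Y{\left(2 \right)}}{3508} = - \frac{54}{11} + \frac{-1 - 2}{3508} = - \frac{54}{11} + \left(-1 - 2\right) \frac{1}{3508} = - \frac{54}{11} - \frac{3}{3508} = - \frac{189465}{38588}$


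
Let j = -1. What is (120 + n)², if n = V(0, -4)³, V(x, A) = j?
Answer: 14161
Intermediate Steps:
V(x, A) = -1
n = -1 (n = (-1)³ = -1)
(120 + n)² = (120 - 1)² = 119² = 14161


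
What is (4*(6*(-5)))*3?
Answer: -360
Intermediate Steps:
(4*(6*(-5)))*3 = (4*(-30))*3 = -120*3 = -360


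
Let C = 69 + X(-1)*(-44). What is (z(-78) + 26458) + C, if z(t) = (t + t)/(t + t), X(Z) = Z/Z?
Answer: 26484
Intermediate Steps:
X(Z) = 1
z(t) = 1 (z(t) = (2*t)/((2*t)) = (2*t)*(1/(2*t)) = 1)
C = 25 (C = 69 + 1*(-44) = 69 - 44 = 25)
(z(-78) + 26458) + C = (1 + 26458) + 25 = 26459 + 25 = 26484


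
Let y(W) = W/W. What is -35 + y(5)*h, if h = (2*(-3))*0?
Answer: -35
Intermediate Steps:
y(W) = 1
h = 0 (h = -6*0 = 0)
-35 + y(5)*h = -35 + 1*0 = -35 + 0 = -35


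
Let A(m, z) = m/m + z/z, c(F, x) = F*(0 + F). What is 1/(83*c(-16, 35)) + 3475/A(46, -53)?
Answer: 36918401/21248 ≈ 1737.5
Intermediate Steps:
c(F, x) = F² (c(F, x) = F*F = F²)
A(m, z) = 2 (A(m, z) = 1 + 1 = 2)
1/(83*c(-16, 35)) + 3475/A(46, -53) = 1/(83*((-16)²)) + 3475/2 = (1/83)/256 + 3475*(½) = (1/83)*(1/256) + 3475/2 = 1/21248 + 3475/2 = 36918401/21248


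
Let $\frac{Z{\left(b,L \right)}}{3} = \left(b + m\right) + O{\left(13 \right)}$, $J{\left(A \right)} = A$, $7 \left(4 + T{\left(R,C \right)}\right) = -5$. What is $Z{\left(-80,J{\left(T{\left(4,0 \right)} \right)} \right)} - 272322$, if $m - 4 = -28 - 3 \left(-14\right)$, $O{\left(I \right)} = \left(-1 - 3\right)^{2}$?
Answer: $-272460$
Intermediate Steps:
$O{\left(I \right)} = 16$ ($O{\left(I \right)} = \left(-4\right)^{2} = 16$)
$T{\left(R,C \right)} = - \frac{33}{7}$ ($T{\left(R,C \right)} = -4 + \frac{1}{7} \left(-5\right) = -4 - \frac{5}{7} = - \frac{33}{7}$)
$m = 18$ ($m = 4 - \left(28 + 3 \left(-14\right)\right) = 4 - -14 = 4 + \left(-28 + 42\right) = 4 + 14 = 18$)
$Z{\left(b,L \right)} = 102 + 3 b$ ($Z{\left(b,L \right)} = 3 \left(\left(b + 18\right) + 16\right) = 3 \left(\left(18 + b\right) + 16\right) = 3 \left(34 + b\right) = 102 + 3 b$)
$Z{\left(-80,J{\left(T{\left(4,0 \right)} \right)} \right)} - 272322 = \left(102 + 3 \left(-80\right)\right) - 272322 = \left(102 - 240\right) - 272322 = -138 - 272322 = -272460$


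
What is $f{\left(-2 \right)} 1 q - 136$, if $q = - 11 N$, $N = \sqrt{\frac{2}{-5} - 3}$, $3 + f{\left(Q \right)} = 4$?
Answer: $-136 - \frac{11 i \sqrt{85}}{5} \approx -136.0 - 20.283 i$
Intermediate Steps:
$f{\left(Q \right)} = 1$ ($f{\left(Q \right)} = -3 + 4 = 1$)
$N = \frac{i \sqrt{85}}{5}$ ($N = \sqrt{2 \left(- \frac{1}{5}\right) - 3} = \sqrt{- \frac{2}{5} - 3} = \sqrt{- \frac{17}{5}} = \frac{i \sqrt{85}}{5} \approx 1.8439 i$)
$q = - \frac{11 i \sqrt{85}}{5}$ ($q = - 11 \frac{i \sqrt{85}}{5} = - \frac{11 i \sqrt{85}}{5} \approx - 20.283 i$)
$f{\left(-2 \right)} 1 q - 136 = 1 \cdot 1 \left(- \frac{11 i \sqrt{85}}{5}\right) - 136 = 1 \left(- \frac{11 i \sqrt{85}}{5}\right) - 136 = - \frac{11 i \sqrt{85}}{5} - 136 = -136 - \frac{11 i \sqrt{85}}{5}$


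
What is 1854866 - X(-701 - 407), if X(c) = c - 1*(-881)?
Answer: 1855093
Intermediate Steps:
X(c) = 881 + c (X(c) = c + 881 = 881 + c)
1854866 - X(-701 - 407) = 1854866 - (881 + (-701 - 407)) = 1854866 - (881 - 1108) = 1854866 - 1*(-227) = 1854866 + 227 = 1855093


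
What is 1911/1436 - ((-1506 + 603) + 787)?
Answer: 168487/1436 ≈ 117.33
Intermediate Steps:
1911/1436 - ((-1506 + 603) + 787) = 1911*(1/1436) - (-903 + 787) = 1911/1436 - 1*(-116) = 1911/1436 + 116 = 168487/1436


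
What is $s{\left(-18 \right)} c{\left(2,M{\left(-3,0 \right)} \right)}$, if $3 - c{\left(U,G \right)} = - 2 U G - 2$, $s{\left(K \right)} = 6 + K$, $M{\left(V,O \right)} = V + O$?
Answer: $84$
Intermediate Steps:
$M{\left(V,O \right)} = O + V$
$c{\left(U,G \right)} = 5 + 2 G U$ ($c{\left(U,G \right)} = 3 - \left(- 2 U G - 2\right) = 3 - \left(- 2 G U - 2\right) = 3 - \left(-2 - 2 G U\right) = 3 + \left(2 + 2 G U\right) = 5 + 2 G U$)
$s{\left(-18 \right)} c{\left(2,M{\left(-3,0 \right)} \right)} = \left(6 - 18\right) \left(5 + 2 \left(0 - 3\right) 2\right) = - 12 \left(5 + 2 \left(-3\right) 2\right) = - 12 \left(5 - 12\right) = \left(-12\right) \left(-7\right) = 84$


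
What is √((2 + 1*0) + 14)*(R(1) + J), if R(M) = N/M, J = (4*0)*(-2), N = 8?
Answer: 32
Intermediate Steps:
J = 0 (J = 0*(-2) = 0)
R(M) = 8/M
√((2 + 1*0) + 14)*(R(1) + J) = √((2 + 1*0) + 14)*(8/1 + 0) = √((2 + 0) + 14)*(8*1 + 0) = √(2 + 14)*(8 + 0) = √16*8 = 4*8 = 32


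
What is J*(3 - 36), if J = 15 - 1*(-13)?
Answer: -924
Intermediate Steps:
J = 28 (J = 15 + 13 = 28)
J*(3 - 36) = 28*(3 - 36) = 28*(-33) = -924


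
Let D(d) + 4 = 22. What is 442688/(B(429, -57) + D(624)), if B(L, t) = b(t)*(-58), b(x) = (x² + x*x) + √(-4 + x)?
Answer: -20854256976/17753523395 + 3209488*I*√61/17753523395 ≈ -1.1747 + 0.0014119*I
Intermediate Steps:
D(d) = 18 (D(d) = -4 + 22 = 18)
b(x) = √(-4 + x) + 2*x² (b(x) = (x² + x²) + √(-4 + x) = 2*x² + √(-4 + x) = √(-4 + x) + 2*x²)
B(L, t) = -116*t² - 58*√(-4 + t) (B(L, t) = (√(-4 + t) + 2*t²)*(-58) = -116*t² - 58*√(-4 + t))
442688/(B(429, -57) + D(624)) = 442688/((-116*(-57)² - 58*√(-4 - 57)) + 18) = 442688/((-116*3249 - 58*I*√61) + 18) = 442688/((-376884 - 58*I*√61) + 18) = 442688/(-376866 - 58*I*√61)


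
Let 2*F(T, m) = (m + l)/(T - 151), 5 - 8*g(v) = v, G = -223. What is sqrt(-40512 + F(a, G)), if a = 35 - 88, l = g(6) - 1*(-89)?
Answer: I*sqrt(6743734845)/408 ≈ 201.28*I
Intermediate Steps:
g(v) = 5/8 - v/8
l = 711/8 (l = (5/8 - 1/8*6) - 1*(-89) = (5/8 - 3/4) + 89 = -1/8 + 89 = 711/8 ≈ 88.875)
a = -53
F(T, m) = (711/8 + m)/(2*(-151 + T)) (F(T, m) = ((m + 711/8)/(T - 151))/2 = ((711/8 + m)/(-151 + T))/2 = (711/8 + m)/(2*(-151 + T)))
sqrt(-40512 + F(a, G)) = sqrt(-40512 + (711 + 8*(-223))/(16*(-151 - 53))) = sqrt(-40512 + (1/16)*(711 - 1784)/(-204)) = sqrt(-40512 + (1/16)*(-1/204)*(-1073)) = sqrt(-40512 + 1073/3264) = sqrt(-132230095/3264) = I*sqrt(6743734845)/408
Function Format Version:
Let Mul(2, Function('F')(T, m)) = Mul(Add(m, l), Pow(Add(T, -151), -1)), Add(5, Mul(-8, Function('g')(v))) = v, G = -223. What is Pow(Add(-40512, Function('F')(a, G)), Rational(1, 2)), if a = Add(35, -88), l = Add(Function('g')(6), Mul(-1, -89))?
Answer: Mul(Rational(1, 408), I, Pow(6743734845, Rational(1, 2))) ≈ Mul(201.28, I)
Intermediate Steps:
Function('g')(v) = Add(Rational(5, 8), Mul(Rational(-1, 8), v))
l = Rational(711, 8) (l = Add(Add(Rational(5, 8), Mul(Rational(-1, 8), 6)), Mul(-1, -89)) = Add(Add(Rational(5, 8), Rational(-3, 4)), 89) = Add(Rational(-1, 8), 89) = Rational(711, 8) ≈ 88.875)
a = -53
Function('F')(T, m) = Mul(Rational(1, 2), Pow(Add(-151, T), -1), Add(Rational(711, 8), m)) (Function('F')(T, m) = Mul(Rational(1, 2), Mul(Add(m, Rational(711, 8)), Pow(Add(T, -151), -1))) = Mul(Rational(1, 2), Mul(Add(Rational(711, 8), m), Pow(Add(-151, T), -1))) = Mul(Rational(1, 2), Mul(Pow(Add(-151, T), -1), Add(Rational(711, 8), m))) = Mul(Rational(1, 2), Pow(Add(-151, T), -1), Add(Rational(711, 8), m)))
Pow(Add(-40512, Function('F')(a, G)), Rational(1, 2)) = Pow(Add(-40512, Mul(Rational(1, 16), Pow(Add(-151, -53), -1), Add(711, Mul(8, -223)))), Rational(1, 2)) = Pow(Add(-40512, Mul(Rational(1, 16), Pow(-204, -1), Add(711, -1784))), Rational(1, 2)) = Pow(Add(-40512, Mul(Rational(1, 16), Rational(-1, 204), -1073)), Rational(1, 2)) = Pow(Add(-40512, Rational(1073, 3264)), Rational(1, 2)) = Pow(Rational(-132230095, 3264), Rational(1, 2)) = Mul(Rational(1, 408), I, Pow(6743734845, Rational(1, 2)))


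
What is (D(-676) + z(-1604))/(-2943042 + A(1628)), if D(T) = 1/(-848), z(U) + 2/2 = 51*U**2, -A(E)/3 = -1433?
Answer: -12363238391/276894896 ≈ -44.650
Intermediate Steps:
A(E) = 4299 (A(E) = -3*(-1433) = 4299)
z(U) = -1 + 51*U**2
D(T) = -1/848
(D(-676) + z(-1604))/(-2943042 + A(1628)) = (-1/848 + (-1 + 51*(-1604)**2))/(-2943042 + 4299) = (-1/848 + (-1 + 51*2572816))/(-2938743) = (-1/848 + (-1 + 131213616))*(-1/2938743) = (-1/848 + 131213615)*(-1/2938743) = (111269145519/848)*(-1/2938743) = -12363238391/276894896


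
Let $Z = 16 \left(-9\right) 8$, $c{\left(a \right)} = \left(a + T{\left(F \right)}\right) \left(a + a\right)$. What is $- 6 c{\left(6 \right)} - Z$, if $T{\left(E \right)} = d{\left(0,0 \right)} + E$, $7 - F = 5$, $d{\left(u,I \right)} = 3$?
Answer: $360$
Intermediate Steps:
$F = 2$ ($F = 7 - 5 = 2$)
$T{\left(E \right)} = 3 + E$
$c{\left(a \right)} = 2 a \left(5 + a\right)$ ($c{\left(a \right)} = \left(a + \left(3 + 2\right)\right) \left(a + a\right) = \left(a + 5\right) 2 a = \left(5 + a\right) 2 a = 2 a \left(5 + a\right)$)
$Z = -1152$ ($Z = \left(-144\right) 8 = -1152$)
$- 6 c{\left(6 \right)} - Z = - 6 \cdot 2 \cdot 6 \left(5 + 6\right) - -1152 = - 6 \cdot 2 \cdot 6 \cdot 11 + 1152 = \left(-6\right) 132 + 1152 = -792 + 1152 = 360$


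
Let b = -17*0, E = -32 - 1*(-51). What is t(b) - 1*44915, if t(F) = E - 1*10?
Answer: -44906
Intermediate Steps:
E = 19 (E = -32 + 51 = 19)
b = 0
t(F) = 9 (t(F) = 19 - 1*10 = 19 - 10 = 9)
t(b) - 1*44915 = 9 - 1*44915 = 9 - 44915 = -44906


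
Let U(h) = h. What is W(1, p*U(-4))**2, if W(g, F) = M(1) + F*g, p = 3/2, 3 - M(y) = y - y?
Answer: 9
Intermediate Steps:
M(y) = 3 (M(y) = 3 - (y - y) = 3 - 1*0 = 3 + 0 = 3)
p = 3/2 (p = 3*(1/2) = 3/2 ≈ 1.5000)
W(g, F) = 3 + F*g
W(1, p*U(-4))**2 = (3 + ((3/2)*(-4))*1)**2 = (3 - 6*1)**2 = (3 - 6)**2 = (-3)**2 = 9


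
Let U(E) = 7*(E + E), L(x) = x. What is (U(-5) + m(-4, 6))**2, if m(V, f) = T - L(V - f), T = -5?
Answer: 4225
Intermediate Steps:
m(V, f) = -5 + f - V (m(V, f) = -5 - (V - f) = -5 + (f - V) = -5 + f - V)
U(E) = 14*E (U(E) = 7*(2*E) = 14*E)
(U(-5) + m(-4, 6))**2 = (14*(-5) + (-5 + 6 - 1*(-4)))**2 = (-70 + (-5 + 6 + 4))**2 = (-70 + 5)**2 = (-65)**2 = 4225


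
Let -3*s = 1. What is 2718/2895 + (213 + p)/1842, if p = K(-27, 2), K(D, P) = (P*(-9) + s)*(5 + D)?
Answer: 6790841/5332590 ≈ 1.2735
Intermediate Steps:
s = -⅓ (s = -⅓*1 = -⅓ ≈ -0.33333)
K(D, P) = (5 + D)*(-⅓ - 9*P) (K(D, P) = (P*(-9) - ⅓)*(5 + D) = (-9*P - ⅓)*(5 + D) = (-⅓ - 9*P)*(5 + D) = (5 + D)*(-⅓ - 9*P))
p = 1210/3 (p = -5/3 - 45*2 - ⅓*(-27) - 9*(-27)*2 = -5/3 - 90 + 9 + 486 = 1210/3 ≈ 403.33)
2718/2895 + (213 + p)/1842 = 2718/2895 + (213 + 1210/3)/1842 = 2718*(1/2895) + (1849/3)*(1/1842) = 906/965 + 1849/5526 = 6790841/5332590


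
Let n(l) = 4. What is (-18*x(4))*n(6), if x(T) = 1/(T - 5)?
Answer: 72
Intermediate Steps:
x(T) = 1/(-5 + T)
(-18*x(4))*n(6) = -18/(-5 + 4)*4 = -18/(-1)*4 = -18*(-1)*4 = 18*4 = 72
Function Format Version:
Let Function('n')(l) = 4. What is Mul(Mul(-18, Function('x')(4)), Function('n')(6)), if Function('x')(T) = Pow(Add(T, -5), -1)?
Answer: 72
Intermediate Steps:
Function('x')(T) = Pow(Add(-5, T), -1)
Mul(Mul(-18, Function('x')(4)), Function('n')(6)) = Mul(Mul(-18, Pow(Add(-5, 4), -1)), 4) = Mul(Mul(-18, Pow(-1, -1)), 4) = Mul(Mul(-18, -1), 4) = Mul(18, 4) = 72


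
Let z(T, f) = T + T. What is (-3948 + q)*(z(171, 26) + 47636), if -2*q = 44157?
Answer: -1248699417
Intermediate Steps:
z(T, f) = 2*T
q = -44157/2 (q = -½*44157 = -44157/2 ≈ -22079.)
(-3948 + q)*(z(171, 26) + 47636) = (-3948 - 44157/2)*(2*171 + 47636) = -52053*(342 + 47636)/2 = -52053/2*47978 = -1248699417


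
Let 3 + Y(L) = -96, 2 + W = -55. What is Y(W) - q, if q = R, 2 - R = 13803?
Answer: 13702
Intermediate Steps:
R = -13801 (R = 2 - 1*13803 = 2 - 13803 = -13801)
W = -57 (W = -2 - 55 = -57)
Y(L) = -99 (Y(L) = -3 - 96 = -99)
q = -13801
Y(W) - q = -99 - 1*(-13801) = -99 + 13801 = 13702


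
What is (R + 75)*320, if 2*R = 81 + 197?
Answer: 68480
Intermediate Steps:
R = 139 (R = (81 + 197)/2 = (1/2)*278 = 139)
(R + 75)*320 = (139 + 75)*320 = 214*320 = 68480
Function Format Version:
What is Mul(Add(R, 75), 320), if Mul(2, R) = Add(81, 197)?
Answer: 68480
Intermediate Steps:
R = 139 (R = Mul(Rational(1, 2), Add(81, 197)) = Mul(Rational(1, 2), 278) = 139)
Mul(Add(R, 75), 320) = Mul(Add(139, 75), 320) = Mul(214, 320) = 68480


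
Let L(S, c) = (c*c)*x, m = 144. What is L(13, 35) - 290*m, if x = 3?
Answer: -38085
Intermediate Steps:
L(S, c) = 3*c² (L(S, c) = (c*c)*3 = c²*3 = 3*c²)
L(13, 35) - 290*m = 3*35² - 290*144 = 3*1225 - 41760 = 3675 - 41760 = -38085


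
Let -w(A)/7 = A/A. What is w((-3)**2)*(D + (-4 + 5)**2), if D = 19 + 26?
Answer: -322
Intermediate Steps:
D = 45
w(A) = -7 (w(A) = -7*A/A = -7*1 = -7)
w((-3)**2)*(D + (-4 + 5)**2) = -7*(45 + (-4 + 5)**2) = -7*(45 + 1**2) = -7*(45 + 1) = -7*46 = -322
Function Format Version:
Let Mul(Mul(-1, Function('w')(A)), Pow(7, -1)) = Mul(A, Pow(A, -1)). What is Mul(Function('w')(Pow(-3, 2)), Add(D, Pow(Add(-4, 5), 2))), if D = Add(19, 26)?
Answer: -322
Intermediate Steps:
D = 45
Function('w')(A) = -7 (Function('w')(A) = Mul(-7, Mul(A, Pow(A, -1))) = Mul(-7, 1) = -7)
Mul(Function('w')(Pow(-3, 2)), Add(D, Pow(Add(-4, 5), 2))) = Mul(-7, Add(45, Pow(Add(-4, 5), 2))) = Mul(-7, Add(45, Pow(1, 2))) = Mul(-7, Add(45, 1)) = Mul(-7, 46) = -322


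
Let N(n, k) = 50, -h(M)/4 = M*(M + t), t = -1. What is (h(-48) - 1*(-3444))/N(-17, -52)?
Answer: -2982/25 ≈ -119.28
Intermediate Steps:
h(M) = -4*M*(-1 + M) (h(M) = -4*M*(M - 1) = -4*M*(-1 + M))
(h(-48) - 1*(-3444))/N(-17, -52) = (4*(-48)*(1 - 1*(-48)) - 1*(-3444))/50 = (4*(-48)*(1 + 48) + 3444)*(1/50) = (4*(-48)*49 + 3444)*(1/50) = (-9408 + 3444)*(1/50) = -5964*1/50 = -2982/25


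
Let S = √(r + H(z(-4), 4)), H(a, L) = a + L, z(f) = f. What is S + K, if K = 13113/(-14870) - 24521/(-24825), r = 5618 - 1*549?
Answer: 7819409/73829550 + √5069 ≈ 71.303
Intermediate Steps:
H(a, L) = L + a
r = 5069 (r = 5618 - 549 = 5069)
S = √5069 (S = √(5069 + (4 - 4)) = √(5069 + 0) = √5069 ≈ 71.197)
K = 7819409/73829550 (K = 13113*(-1/14870) - 24521*(-1/24825) = -13113/14870 + 24521/24825 = 7819409/73829550 ≈ 0.10591)
S + K = √5069 + 7819409/73829550 = 7819409/73829550 + √5069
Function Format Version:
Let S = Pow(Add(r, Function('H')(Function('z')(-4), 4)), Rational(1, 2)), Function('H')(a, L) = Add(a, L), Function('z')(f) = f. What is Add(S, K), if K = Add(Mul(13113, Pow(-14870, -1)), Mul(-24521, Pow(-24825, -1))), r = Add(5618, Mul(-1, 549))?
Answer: Add(Rational(7819409, 73829550), Pow(5069, Rational(1, 2))) ≈ 71.303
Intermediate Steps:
Function('H')(a, L) = Add(L, a)
r = 5069 (r = Add(5618, -549) = 5069)
S = Pow(5069, Rational(1, 2)) (S = Pow(Add(5069, Add(4, -4)), Rational(1, 2)) = Pow(Add(5069, 0), Rational(1, 2)) = Pow(5069, Rational(1, 2)) ≈ 71.197)
K = Rational(7819409, 73829550) (K = Add(Mul(13113, Rational(-1, 14870)), Mul(-24521, Rational(-1, 24825))) = Add(Rational(-13113, 14870), Rational(24521, 24825)) = Rational(7819409, 73829550) ≈ 0.10591)
Add(S, K) = Add(Pow(5069, Rational(1, 2)), Rational(7819409, 73829550)) = Add(Rational(7819409, 73829550), Pow(5069, Rational(1, 2)))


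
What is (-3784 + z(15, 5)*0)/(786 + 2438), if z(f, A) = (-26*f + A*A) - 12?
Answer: -473/403 ≈ -1.1737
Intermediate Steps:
z(f, A) = -12 + A² - 26*f (z(f, A) = (-26*f + A²) - 12 = (A² - 26*f) - 12 = -12 + A² - 26*f)
(-3784 + z(15, 5)*0)/(786 + 2438) = (-3784 + (-12 + 5² - 26*15)*0)/(786 + 2438) = (-3784 + (-12 + 25 - 390)*0)/3224 = (-3784 - 377*0)*(1/3224) = (-3784 + 0)*(1/3224) = -3784*1/3224 = -473/403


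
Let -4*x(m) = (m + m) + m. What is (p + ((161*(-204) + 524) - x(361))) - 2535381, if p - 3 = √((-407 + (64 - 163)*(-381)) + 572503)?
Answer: -10269709/4 + √609815 ≈ -2.5666e+6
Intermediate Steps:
x(m) = -3*m/4 (x(m) = -((m + m) + m)/4 = -(2*m + m)/4 = -3*m/4)
p = 3 + √609815 (p = 3 + √((-407 + (64 - 163)*(-381)) + 572503) = 3 + √((-407 - 99*(-381)) + 572503) = 3 + √((-407 + 37719) + 572503) = 3 + √(37312 + 572503) = 3 + √609815 ≈ 783.91)
(p + ((161*(-204) + 524) - x(361))) - 2535381 = ((3 + √609815) + ((161*(-204) + 524) - (-3)*361/4)) - 2535381 = ((3 + √609815) + ((-32844 + 524) - 1*(-1083/4))) - 2535381 = ((3 + √609815) + (-32320 + 1083/4)) - 2535381 = ((3 + √609815) - 128197/4) - 2535381 = (-128185/4 + √609815) - 2535381 = -10269709/4 + √609815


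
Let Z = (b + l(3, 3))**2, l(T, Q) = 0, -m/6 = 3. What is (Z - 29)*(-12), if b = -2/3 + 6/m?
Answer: 336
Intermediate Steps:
m = -18 (m = -6*3 = -18)
b = -1 (b = -2/3 + 6/(-18) = -2*1/3 + 6*(-1/18) = -2/3 - 1/3 = -1)
Z = 1 (Z = (-1 + 0)**2 = (-1)**2 = 1)
(Z - 29)*(-12) = (1 - 29)*(-12) = -28*(-12) = 336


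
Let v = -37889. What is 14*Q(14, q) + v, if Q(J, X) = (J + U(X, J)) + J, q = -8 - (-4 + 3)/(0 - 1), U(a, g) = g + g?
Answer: -37105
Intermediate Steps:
U(a, g) = 2*g
q = -9 (q = -8 - (-1)/(-1) = -8 - (-1)*(-1) = -8 - 1*1 = -8 - 1 = -9)
Q(J, X) = 4*J (Q(J, X) = (J + 2*J) + J = 3*J + J = 4*J)
14*Q(14, q) + v = 14*(4*14) - 37889 = 14*56 - 37889 = 784 - 37889 = -37105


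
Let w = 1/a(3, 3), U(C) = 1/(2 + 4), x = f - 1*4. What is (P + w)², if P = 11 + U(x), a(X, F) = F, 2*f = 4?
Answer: 529/4 ≈ 132.25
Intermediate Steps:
f = 2 (f = (½)*4 = 2)
x = -2 (x = 2 - 1*4 = 2 - 4 = -2)
U(C) = ⅙ (U(C) = 1/6 = ⅙)
w = ⅓ (w = 1/3 = ⅓ ≈ 0.33333)
P = 67/6 (P = 11 + ⅙ = 67/6 ≈ 11.167)
(P + w)² = (67/6 + ⅓)² = (23/2)² = 529/4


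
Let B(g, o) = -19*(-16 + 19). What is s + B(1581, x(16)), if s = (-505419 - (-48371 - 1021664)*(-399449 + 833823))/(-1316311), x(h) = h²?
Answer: -464869907398/1316311 ≈ -3.5316e+5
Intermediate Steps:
s = -464794877671/1316311 (s = (-505419 - (-1070035)*434374)*(-1/1316311) = (-505419 - 1*(-464795383090))*(-1/1316311) = (-505419 + 464795383090)*(-1/1316311) = 464794877671*(-1/1316311) = -464794877671/1316311 ≈ -3.5310e+5)
B(g, o) = -57 (B(g, o) = -19*3 = -57)
s + B(1581, x(16)) = -464794877671/1316311 - 57 = -464869907398/1316311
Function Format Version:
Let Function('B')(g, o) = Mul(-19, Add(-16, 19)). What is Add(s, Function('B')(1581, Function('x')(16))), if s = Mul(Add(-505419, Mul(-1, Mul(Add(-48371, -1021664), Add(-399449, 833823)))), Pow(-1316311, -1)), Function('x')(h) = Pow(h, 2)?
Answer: Rational(-464869907398, 1316311) ≈ -3.5316e+5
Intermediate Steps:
s = Rational(-464794877671, 1316311) (s = Mul(Add(-505419, Mul(-1, Mul(-1070035, 434374))), Rational(-1, 1316311)) = Mul(Add(-505419, Mul(-1, -464795383090)), Rational(-1, 1316311)) = Mul(Add(-505419, 464795383090), Rational(-1, 1316311)) = Mul(464794877671, Rational(-1, 1316311)) = Rational(-464794877671, 1316311) ≈ -3.5310e+5)
Function('B')(g, o) = -57 (Function('B')(g, o) = Mul(-19, 3) = -57)
Add(s, Function('B')(1581, Function('x')(16))) = Add(Rational(-464794877671, 1316311), -57) = Rational(-464869907398, 1316311)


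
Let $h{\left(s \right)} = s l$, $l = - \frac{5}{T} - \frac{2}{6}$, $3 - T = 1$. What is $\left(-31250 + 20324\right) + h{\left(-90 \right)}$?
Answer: $-10671$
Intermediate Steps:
$T = 2$ ($T = 3 - 1 = 2$)
$l = - \frac{17}{6}$ ($l = - \frac{5}{2} - \frac{2}{6} = \left(-5\right) \frac{1}{2} - \frac{1}{3} = - \frac{5}{2} - \frac{1}{3} = - \frac{17}{6} \approx -2.8333$)
$h{\left(s \right)} = - \frac{17 s}{6}$ ($h{\left(s \right)} = s \left(- \frac{17}{6}\right) = - \frac{17 s}{6}$)
$\left(-31250 + 20324\right) + h{\left(-90 \right)} = \left(-31250 + 20324\right) - -255 = -10926 + 255 = -10671$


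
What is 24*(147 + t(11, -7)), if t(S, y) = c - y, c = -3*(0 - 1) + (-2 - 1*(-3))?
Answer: 3792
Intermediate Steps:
c = 4 (c = -3*(-1) + (-2 + 3) = 3 + 1 = 4)
t(S, y) = 4 - y
24*(147 + t(11, -7)) = 24*(147 + (4 - 1*(-7))) = 24*(147 + (4 + 7)) = 24*(147 + 11) = 24*158 = 3792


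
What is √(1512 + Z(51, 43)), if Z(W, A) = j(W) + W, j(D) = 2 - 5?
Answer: 2*√390 ≈ 39.497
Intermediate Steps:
j(D) = -3
Z(W, A) = -3 + W
√(1512 + Z(51, 43)) = √(1512 + (-3 + 51)) = √(1512 + 48) = √1560 = 2*√390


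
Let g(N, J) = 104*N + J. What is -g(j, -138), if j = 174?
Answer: -17958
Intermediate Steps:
g(N, J) = J + 104*N
-g(j, -138) = -(-138 + 104*174) = -(-138 + 18096) = -1*17958 = -17958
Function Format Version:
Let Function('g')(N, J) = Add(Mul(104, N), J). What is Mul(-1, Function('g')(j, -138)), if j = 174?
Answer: -17958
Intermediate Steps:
Function('g')(N, J) = Add(J, Mul(104, N))
Mul(-1, Function('g')(j, -138)) = Mul(-1, Add(-138, Mul(104, 174))) = Mul(-1, Add(-138, 18096)) = Mul(-1, 17958) = -17958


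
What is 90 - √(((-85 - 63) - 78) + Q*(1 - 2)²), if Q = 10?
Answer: 90 - 6*I*√6 ≈ 90.0 - 14.697*I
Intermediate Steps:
90 - √(((-85 - 63) - 78) + Q*(1 - 2)²) = 90 - √(((-85 - 63) - 78) + 10*(1 - 2)²) = 90 - √((-148 - 78) + 10*(-1)²) = 90 - √(-226 + 10*1) = 90 - √(-226 + 10) = 90 - √(-216) = 90 - 6*I*√6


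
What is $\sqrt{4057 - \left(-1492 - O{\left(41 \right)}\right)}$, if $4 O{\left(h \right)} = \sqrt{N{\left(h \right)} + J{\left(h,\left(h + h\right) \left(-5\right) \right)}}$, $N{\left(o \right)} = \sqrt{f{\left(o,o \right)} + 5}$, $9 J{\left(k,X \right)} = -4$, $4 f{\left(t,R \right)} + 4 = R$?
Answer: $\frac{\sqrt{799056 + 6 \sqrt{2} \sqrt{-8 + 9 \sqrt{57}}}}{12} \approx 74.495$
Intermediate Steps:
$f{\left(t,R \right)} = -1 + \frac{R}{4}$
$J{\left(k,X \right)} = - \frac{4}{9}$ ($J{\left(k,X \right)} = \frac{1}{9} \left(-4\right) = - \frac{4}{9}$)
$N{\left(o \right)} = \sqrt{4 + \frac{o}{4}}$ ($N{\left(o \right)} = \sqrt{\left(-1 + \frac{o}{4}\right) + 5} = \sqrt{4 + \frac{o}{4}}$)
$O{\left(h \right)} = \frac{\sqrt{- \frac{4}{9} + \frac{\sqrt{16 + h}}{2}}}{4}$ ($O{\left(h \right)} = \frac{\sqrt{\frac{\sqrt{16 + h}}{2} - \frac{4}{9}}}{4} = \frac{\sqrt{- \frac{4}{9} + \frac{\sqrt{16 + h}}{2}}}{4}$)
$\sqrt{4057 - \left(-1492 - O{\left(41 \right)}\right)} = \sqrt{4057 + \left(\left(\frac{\sqrt{-16 + 18 \sqrt{16 + 41}}}{24} + 1588\right) - 96\right)} = \sqrt{4057 + \left(\left(\frac{\sqrt{-16 + 18 \sqrt{57}}}{24} + 1588\right) - 96\right)} = \sqrt{4057 + \left(\left(1588 + \frac{\sqrt{-16 + 18 \sqrt{57}}}{24}\right) - 96\right)} = \sqrt{4057 + \left(1492 + \frac{\sqrt{-16 + 18 \sqrt{57}}}{24}\right)} = \sqrt{5549 + \frac{\sqrt{-16 + 18 \sqrt{57}}}{24}}$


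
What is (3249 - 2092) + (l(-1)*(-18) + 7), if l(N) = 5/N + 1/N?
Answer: 1272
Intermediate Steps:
l(N) = 6/N (l(N) = 5/N + 1/N = 6/N)
(3249 - 2092) + (l(-1)*(-18) + 7) = (3249 - 2092) + ((6/(-1))*(-18) + 7) = 1157 + ((6*(-1))*(-18) + 7) = 1157 + (-6*(-18) + 7) = 1157 + (108 + 7) = 1157 + 115 = 1272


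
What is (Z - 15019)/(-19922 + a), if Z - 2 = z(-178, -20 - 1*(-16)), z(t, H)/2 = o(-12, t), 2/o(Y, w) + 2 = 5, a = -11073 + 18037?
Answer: 45047/38874 ≈ 1.1588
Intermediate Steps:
a = 6964
o(Y, w) = 2/3 (o(Y, w) = 2/(-2 + 5) = 2/3)
z(t, H) = 4/3 (z(t, H) = 2*(2/3) = 4/3)
Z = 10/3 (Z = 2 + 4/3 = 10/3 ≈ 3.3333)
(Z - 15019)/(-19922 + a) = (10/3 - 15019)/(-19922 + 6964) = -45047/3/(-12958) = -45047/3*(-1/12958) = 45047/38874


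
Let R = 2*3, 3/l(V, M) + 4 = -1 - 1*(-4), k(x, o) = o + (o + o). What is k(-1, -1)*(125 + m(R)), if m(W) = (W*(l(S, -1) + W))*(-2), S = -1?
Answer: -267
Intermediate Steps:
k(x, o) = 3*o (k(x, o) = o + 2*o = 3*o)
l(V, M) = -3 (l(V, M) = 3/(-4 + (-1 - 1*(-4))) = 3/(-4 + (-1 + 4)) = 3/(-4 + 3) = 3/(-1) = 3*(-1) = -3)
R = 6
m(W) = -2*W*(-3 + W) (m(W) = (W*(-3 + W))*(-2) = -2*W*(-3 + W))
k(-1, -1)*(125 + m(R)) = (3*(-1))*(125 + 2*6*(3 - 1*6)) = -3*(125 + 2*6*(3 - 6)) = -3*(125 + 2*6*(-3)) = -3*(125 - 36) = -3*89 = -267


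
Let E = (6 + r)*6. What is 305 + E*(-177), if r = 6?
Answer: -12439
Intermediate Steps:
E = 72 (E = (6 + 6)*6 = 12*6 = 72)
305 + E*(-177) = 305 + 72*(-177) = 305 - 12744 = -12439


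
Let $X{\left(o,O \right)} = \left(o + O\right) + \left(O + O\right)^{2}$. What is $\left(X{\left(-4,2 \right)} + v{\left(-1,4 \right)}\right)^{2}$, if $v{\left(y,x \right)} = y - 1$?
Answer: $144$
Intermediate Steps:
$X{\left(o,O \right)} = O + o + 4 O^{2}$ ($X{\left(o,O \right)} = \left(O + o\right) + \left(2 O\right)^{2} = \left(O + o\right) + 4 O^{2} = O + o + 4 O^{2}$)
$v{\left(y,x \right)} = -1 + y$
$\left(X{\left(-4,2 \right)} + v{\left(-1,4 \right)}\right)^{2} = \left(\left(2 - 4 + 4 \cdot 2^{2}\right) - 2\right)^{2} = \left(\left(2 - 4 + 4 \cdot 4\right) - 2\right)^{2} = \left(\left(2 - 4 + 16\right) - 2\right)^{2} = \left(14 - 2\right)^{2} = 12^{2} = 144$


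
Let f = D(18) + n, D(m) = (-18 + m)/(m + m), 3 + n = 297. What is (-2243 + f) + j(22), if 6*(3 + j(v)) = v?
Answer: -5845/3 ≈ -1948.3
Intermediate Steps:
n = 294 (n = -3 + 297 = 294)
j(v) = -3 + v/6
D(m) = (-18 + m)/(2*m) (D(m) = (-18 + m)/((2*m)) = (-18 + m)*(1/(2*m)) = (-18 + m)/(2*m))
f = 294 (f = (1/2)*(-18 + 18)/18 + 294 = (1/2)*(1/18)*0 + 294 = 0 + 294 = 294)
(-2243 + f) + j(22) = (-2243 + 294) + (-3 + (1/6)*22) = -1949 + (-3 + 11/3) = -1949 + 2/3 = -5845/3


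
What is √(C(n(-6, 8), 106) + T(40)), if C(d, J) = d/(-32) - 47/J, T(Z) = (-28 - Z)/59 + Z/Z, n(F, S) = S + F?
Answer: I*√103012761/12508 ≈ 0.81144*I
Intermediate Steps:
n(F, S) = F + S
T(Z) = 31/59 - Z/59 (T(Z) = (-28 - Z)*(1/59) + 1 = (-28/59 - Z/59) + 1 = 31/59 - Z/59)
C(d, J) = -47/J - d/32 (C(d, J) = d*(-1/32) - 47/J = -d/32 - 47/J = -47/J - d/32)
√(C(n(-6, 8), 106) + T(40)) = √((-47/106 - (-6 + 8)/32) + (31/59 - 1/59*40)) = √((-47*1/106 - 1/32*2) + (31/59 - 40/59)) = √((-47/106 - 1/16) - 9/59) = √(-429/848 - 9/59) = √(-32943/50032) = I*√103012761/12508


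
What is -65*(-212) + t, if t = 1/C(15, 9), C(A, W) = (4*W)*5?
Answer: 2480401/180 ≈ 13780.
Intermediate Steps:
C(A, W) = 20*W
t = 1/180 (t = 1/(20*9) = 1/180 ≈ 0.0055556)
-65*(-212) + t = -65*(-212) + 1/180 = 13780 + 1/180 = 2480401/180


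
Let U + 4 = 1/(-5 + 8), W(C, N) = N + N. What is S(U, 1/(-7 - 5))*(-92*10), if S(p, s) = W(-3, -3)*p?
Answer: -20240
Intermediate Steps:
W(C, N) = 2*N
U = -11/3 (U = -4 + 1/(-5 + 8) = -4 + 1/3 = -11/3 ≈ -3.6667)
S(p, s) = -6*p (S(p, s) = (2*(-3))*p = -6*p)
S(U, 1/(-7 - 5))*(-92*10) = (-6*(-11/3))*(-92*10) = 22*(-920) = -20240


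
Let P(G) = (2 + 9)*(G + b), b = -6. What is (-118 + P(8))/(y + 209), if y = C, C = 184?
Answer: -32/131 ≈ -0.24427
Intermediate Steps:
y = 184
P(G) = -66 + 11*G (P(G) = (2 + 9)*(G - 6) = 11*(-6 + G) = -66 + 11*G)
(-118 + P(8))/(y + 209) = (-118 + (-66 + 11*8))/(184 + 209) = (-118 + (-66 + 88))/393 = (-118 + 22)*(1/393) = -96*1/393 = -32/131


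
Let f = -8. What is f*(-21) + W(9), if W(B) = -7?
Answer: 161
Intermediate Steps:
f*(-21) + W(9) = -8*(-21) - 7 = 168 - 7 = 161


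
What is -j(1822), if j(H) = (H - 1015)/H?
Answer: -807/1822 ≈ -0.44292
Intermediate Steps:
j(H) = (-1015 + H)/H
-j(1822) = -(-1015 + 1822)/1822 = -807/1822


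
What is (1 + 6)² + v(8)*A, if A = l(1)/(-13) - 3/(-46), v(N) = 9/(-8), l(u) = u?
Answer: 234479/4784 ≈ 49.013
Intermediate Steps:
v(N) = -9/8 (v(N) = 9*(-⅛) = -9/8)
A = -7/598 (A = 1/(-13) - 3/(-46) = 1*(-1/13) - 3*(-1/46) = -1/13 + 3/46 = -7/598 ≈ -0.011706)
(1 + 6)² + v(8)*A = (1 + 6)² - 9/8*(-7/598) = 7² + 63/4784 = 49 + 63/4784 = 234479/4784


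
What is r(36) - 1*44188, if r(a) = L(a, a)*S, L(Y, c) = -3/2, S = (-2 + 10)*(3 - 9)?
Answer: -44116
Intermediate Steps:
S = -48 (S = 8*(-6) = -48)
L(Y, c) = -3/2 (L(Y, c) = -3*½ = -3/2)
r(a) = 72 (r(a) = -3/2*(-48) = 72)
r(36) - 1*44188 = 72 - 1*44188 = 72 - 44188 = -44116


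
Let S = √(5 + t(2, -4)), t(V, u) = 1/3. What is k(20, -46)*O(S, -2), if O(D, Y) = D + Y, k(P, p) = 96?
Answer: -192 + 128*√3 ≈ 29.703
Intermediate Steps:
t(V, u) = ⅓
S = 4*√3/3 (S = √(5 + ⅓) = √(16/3) = 4*√3/3 ≈ 2.3094)
k(20, -46)*O(S, -2) = 96*(4*√3/3 - 2) = 96*(-2 + 4*√3/3) = -192 + 128*√3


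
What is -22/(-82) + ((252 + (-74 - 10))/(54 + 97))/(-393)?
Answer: 215295/811021 ≈ 0.26546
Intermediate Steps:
-22/(-82) + ((252 + (-74 - 10))/(54 + 97))/(-393) = -22*(-1/82) + ((252 - 84)/151)*(-1/393) = 11/41 + (168*(1/151))*(-1/393) = 11/41 + (168/151)*(-1/393) = 11/41 - 56/19781 = 215295/811021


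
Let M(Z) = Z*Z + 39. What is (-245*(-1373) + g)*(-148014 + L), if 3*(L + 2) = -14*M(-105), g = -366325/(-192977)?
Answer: -12960136837066560/192977 ≈ -6.7159e+10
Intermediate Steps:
M(Z) = 39 + Z² (M(Z) = Z² + 39 = 39 + Z²)
g = 366325/192977 (g = -366325*(-1/192977) = 366325/192977 ≈ 1.8983)
L = -51634 (L = -2 + (-14*(39 + (-105)²))/3 = -2 + (-14*(39 + 11025))/3 = -2 + (-14*11064)/3 = -2 + (⅓)*(-154896) = -2 - 51632 = -51634)
(-245*(-1373) + g)*(-148014 + L) = (-245*(-1373) + 366325/192977)*(-148014 - 51634) = (336385 + 366325/192977)*(-199648) = (64914934470/192977)*(-199648) = -12960136837066560/192977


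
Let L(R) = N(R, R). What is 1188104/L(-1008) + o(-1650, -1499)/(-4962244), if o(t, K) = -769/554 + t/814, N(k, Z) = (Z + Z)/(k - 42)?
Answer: 188826997744455709/305148232536 ≈ 6.1880e+5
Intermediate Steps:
N(k, Z) = 2*Z/(-42 + k) (N(k, Z) = (2*Z)/(-42 + k) = 2*Z/(-42 + k))
o(t, K) = -769/554 + t/814 (o(t, K) = -769*1/554 + t*(1/814) = -769/554 + t/814)
L(R) = 2*R/(-42 + R)
1188104/L(-1008) + o(-1650, -1499)/(-4962244) = 1188104/((2*(-1008)/(-42 - 1008))) + (-769/554 + (1/814)*(-1650))/(-4962244) = 1188104/((2*(-1008)/(-1050))) + (-769/554 - 75/37)*(-1/4962244) = 1188104/((2*(-1008)*(-1/1050))) - 70003/20498*(-1/4962244) = 1188104/(48/25) + 70003/101716077512 = 1188104*(25/48) + 70003/101716077512 = 3712825/6 + 70003/101716077512 = 188826997744455709/305148232536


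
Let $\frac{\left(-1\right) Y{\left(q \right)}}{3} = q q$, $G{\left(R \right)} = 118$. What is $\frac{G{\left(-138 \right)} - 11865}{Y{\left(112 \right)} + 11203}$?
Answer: $\frac{11747}{26429} \approx 0.44447$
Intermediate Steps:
$Y{\left(q \right)} = - 3 q^{2}$ ($Y{\left(q \right)} = - 3 q q = - 3 q^{2}$)
$\frac{G{\left(-138 \right)} - 11865}{Y{\left(112 \right)} + 11203} = \frac{118 - 11865}{- 3 \cdot 112^{2} + 11203} = - \frac{11747}{\left(-3\right) 12544 + 11203} = - \frac{11747}{-37632 + 11203} = - \frac{11747}{-26429} = \left(-11747\right) \left(- \frac{1}{26429}\right) = \frac{11747}{26429}$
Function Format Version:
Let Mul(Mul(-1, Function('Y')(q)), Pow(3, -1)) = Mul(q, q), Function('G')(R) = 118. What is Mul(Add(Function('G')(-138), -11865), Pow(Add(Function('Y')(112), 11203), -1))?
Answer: Rational(11747, 26429) ≈ 0.44447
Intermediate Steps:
Function('Y')(q) = Mul(-3, Pow(q, 2)) (Function('Y')(q) = Mul(-3, Mul(q, q)) = Mul(-3, Pow(q, 2)))
Mul(Add(Function('G')(-138), -11865), Pow(Add(Function('Y')(112), 11203), -1)) = Mul(Add(118, -11865), Pow(Add(Mul(-3, Pow(112, 2)), 11203), -1)) = Mul(-11747, Pow(Add(Mul(-3, 12544), 11203), -1)) = Mul(-11747, Pow(Add(-37632, 11203), -1)) = Mul(-11747, Pow(-26429, -1)) = Mul(-11747, Rational(-1, 26429)) = Rational(11747, 26429)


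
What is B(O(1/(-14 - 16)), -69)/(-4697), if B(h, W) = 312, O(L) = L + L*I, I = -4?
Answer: -312/4697 ≈ -0.066425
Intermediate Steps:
O(L) = -3*L (O(L) = L + L*(-4) = L - 4*L = -3*L)
B(O(1/(-14 - 16)), -69)/(-4697) = 312/(-4697) = 312*(-1/4697) = -312/4697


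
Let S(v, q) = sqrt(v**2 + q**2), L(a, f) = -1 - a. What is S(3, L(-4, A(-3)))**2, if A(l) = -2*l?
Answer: 18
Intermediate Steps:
S(v, q) = sqrt(q**2 + v**2)
S(3, L(-4, A(-3)))**2 = (sqrt((-1 - 1*(-4))**2 + 3**2))**2 = (sqrt((-1 + 4)**2 + 9))**2 = (sqrt(3**2 + 9))**2 = (sqrt(9 + 9))**2 = (sqrt(18))**2 = (3*sqrt(2))**2 = 18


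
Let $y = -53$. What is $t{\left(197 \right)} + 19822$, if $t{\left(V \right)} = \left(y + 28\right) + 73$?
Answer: $19870$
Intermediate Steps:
$t{\left(V \right)} = 48$ ($t{\left(V \right)} = \left(-53 + 28\right) + 73 = -25 + 73 = 48$)
$t{\left(197 \right)} + 19822 = 48 + 19822 = 19870$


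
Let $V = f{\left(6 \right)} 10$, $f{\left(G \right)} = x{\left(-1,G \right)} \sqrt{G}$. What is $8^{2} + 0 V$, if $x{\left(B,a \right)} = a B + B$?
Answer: $64$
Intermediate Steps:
$x{\left(B,a \right)} = B + B a$ ($x{\left(B,a \right)} = B a + B = B + B a$)
$f{\left(G \right)} = \sqrt{G} \left(-1 - G\right)$ ($f{\left(G \right)} = - (1 + G) \sqrt{G} = \left(-1 - G\right) \sqrt{G} = \sqrt{G} \left(-1 - G\right)$)
$V = - 70 \sqrt{6}$ ($V = \sqrt{6} \left(-1 - 6\right) 10 = \sqrt{6} \left(-7\right) 10 = - 7 \sqrt{6} \cdot 10 = - 70 \sqrt{6} \approx -171.46$)
$8^{2} + 0 V = 8^{2} + 0 \left(- 70 \sqrt{6}\right) = 64 + 0 = 64$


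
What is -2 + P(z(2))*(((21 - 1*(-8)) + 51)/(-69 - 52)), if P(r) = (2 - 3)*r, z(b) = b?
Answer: -82/121 ≈ -0.67769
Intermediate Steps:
P(r) = -r
-2 + P(z(2))*(((21 - 1*(-8)) + 51)/(-69 - 52)) = -2 + (-1*2)*(((21 - 1*(-8)) + 51)/(-69 - 52)) = -2 - 2*((21 + 8) + 51)/(-121) = -2 - 2*(29 + 51)*(-1)/121 = -2 - 160*(-1)/121 = -2 - 2*(-80/121) = -2 + 160/121 = -82/121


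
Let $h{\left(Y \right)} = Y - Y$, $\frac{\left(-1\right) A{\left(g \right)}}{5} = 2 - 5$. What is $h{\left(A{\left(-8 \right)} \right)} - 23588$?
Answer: $-23588$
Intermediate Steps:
$A{\left(g \right)} = 15$ ($A{\left(g \right)} = - 5 \left(2 - 5\right) = \left(-5\right) \left(-3\right) = 15$)
$h{\left(Y \right)} = 0$
$h{\left(A{\left(-8 \right)} \right)} - 23588 = 0 - 23588 = -23588$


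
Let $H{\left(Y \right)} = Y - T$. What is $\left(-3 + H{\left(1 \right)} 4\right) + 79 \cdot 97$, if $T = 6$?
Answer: $7640$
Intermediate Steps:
$H{\left(Y \right)} = -6 + Y$ ($H{\left(Y \right)} = Y - 6 = -6 + Y$)
$\left(-3 + H{\left(1 \right)} 4\right) + 79 \cdot 97 = \left(-3 + \left(-6 + 1\right) 4\right) + 79 \cdot 97 = \left(-3 - 20\right) + 7663 = -23 + 7663 = 7640$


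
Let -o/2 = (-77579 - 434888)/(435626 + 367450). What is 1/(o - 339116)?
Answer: -401538/136167447941 ≈ -2.9489e-6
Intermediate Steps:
o = 512467/401538 (o = -2*(-77579 - 434888)/(435626 + 367450) = -(-1024934)/803076 = -2*(-512467/803076) = 512467/401538 ≈ 1.2763)
1/(o - 339116) = 1/(512467/401538 - 339116) = 1/(-136167447941/401538) = -401538/136167447941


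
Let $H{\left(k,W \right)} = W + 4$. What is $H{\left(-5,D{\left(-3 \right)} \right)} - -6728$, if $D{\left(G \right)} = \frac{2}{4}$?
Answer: $\frac{13465}{2} \approx 6732.5$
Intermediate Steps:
$D{\left(G \right)} = \frac{1}{2}$ ($D{\left(G \right)} = 2 \cdot \frac{1}{4} = \frac{1}{2}$)
$H{\left(k,W \right)} = 4 + W$
$H{\left(-5,D{\left(-3 \right)} \right)} - -6728 = \left(4 + \frac{1}{2}\right) - -6728 = \frac{9}{2} + 6728 = \frac{13465}{2}$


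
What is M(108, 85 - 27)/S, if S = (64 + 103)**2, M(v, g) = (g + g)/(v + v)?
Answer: 29/1506006 ≈ 1.9256e-5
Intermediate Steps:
M(v, g) = g/v (M(v, g) = (2*g)/((2*v)) = (2*g)*(1/(2*v)) = g/v)
S = 27889 (S = 167**2 = 27889)
M(108, 85 - 27)/S = ((85 - 27)/108)/27889 = (58*(1/108))*(1/27889) = (29/54)*(1/27889) = 29/1506006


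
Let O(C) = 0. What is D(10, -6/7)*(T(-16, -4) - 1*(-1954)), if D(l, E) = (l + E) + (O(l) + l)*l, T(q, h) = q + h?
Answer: 1477576/7 ≈ 2.1108e+5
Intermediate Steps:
T(q, h) = h + q
D(l, E) = E + l + l**2 (D(l, E) = (l + E) + (0 + l)*l = (E + l) + l*l = (E + l) + l**2 = E + l + l**2)
D(10, -6/7)*(T(-16, -4) - 1*(-1954)) = (-6/7 + 10 + 10**2)*((-4 - 16) - 1*(-1954)) = (-6*1/7 + 10 + 100)*(-20 + 1954) = (-6/7 + 10 + 100)*1934 = (764/7)*1934 = 1477576/7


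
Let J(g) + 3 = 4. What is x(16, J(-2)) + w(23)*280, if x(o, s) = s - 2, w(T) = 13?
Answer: 3639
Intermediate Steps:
J(g) = 1 (J(g) = -3 + 4 = 1)
x(o, s) = -2 + s
x(16, J(-2)) + w(23)*280 = (-2 + 1) + 13*280 = -1 + 3640 = 3639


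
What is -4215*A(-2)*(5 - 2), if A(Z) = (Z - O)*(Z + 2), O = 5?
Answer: 0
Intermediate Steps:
A(Z) = (-5 + Z)*(2 + Z) (A(Z) = (Z - 1*5)*(Z + 2) = (Z - 5)*(2 + Z) = (-5 + Z)*(2 + Z))
-4215*A(-2)*(5 - 2) = -4215*(-10 + (-2)² - 3*(-2))*(5 - 2) = -4215*(-10 + 4 + 6)*3 = -0*3 = -4215*0 = 0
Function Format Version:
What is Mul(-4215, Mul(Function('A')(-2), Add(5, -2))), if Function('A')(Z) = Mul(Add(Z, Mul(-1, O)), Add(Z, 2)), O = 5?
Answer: 0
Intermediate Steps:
Function('A')(Z) = Mul(Add(-5, Z), Add(2, Z)) (Function('A')(Z) = Mul(Add(Z, Mul(-1, 5)), Add(Z, 2)) = Mul(Add(Z, -5), Add(2, Z)) = Mul(Add(-5, Z), Add(2, Z)))
Mul(-4215, Mul(Function('A')(-2), Add(5, -2))) = Mul(-4215, Mul(Add(-10, Pow(-2, 2), Mul(-3, -2)), Add(5, -2))) = Mul(-4215, Mul(Add(-10, 4, 6), 3)) = Mul(-4215, Mul(0, 3)) = Mul(-4215, 0) = 0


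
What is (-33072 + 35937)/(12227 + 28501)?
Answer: 955/13576 ≈ 0.070345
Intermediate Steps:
(-33072 + 35937)/(12227 + 28501) = 2865/40728 = 2865*(1/40728) = 955/13576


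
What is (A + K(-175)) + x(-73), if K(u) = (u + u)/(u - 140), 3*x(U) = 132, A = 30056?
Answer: 270910/9 ≈ 30101.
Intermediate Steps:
x(U) = 44 (x(U) = (⅓)*132 = 44)
K(u) = 2*u/(-140 + u) (K(u) = (2*u)/(-140 + u) = 2*u/(-140 + u))
(A + K(-175)) + x(-73) = (30056 + 2*(-175)/(-140 - 175)) + 44 = (30056 + 2*(-175)/(-315)) + 44 = (30056 + 2*(-175)*(-1/315)) + 44 = (30056 + 10/9) + 44 = 270514/9 + 44 = 270910/9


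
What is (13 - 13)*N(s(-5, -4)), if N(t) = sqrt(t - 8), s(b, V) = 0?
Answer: 0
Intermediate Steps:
N(t) = sqrt(-8 + t)
(13 - 13)*N(s(-5, -4)) = (13 - 13)*sqrt(-8 + 0) = 0*sqrt(-8) = 0*(2*I*sqrt(2)) = 0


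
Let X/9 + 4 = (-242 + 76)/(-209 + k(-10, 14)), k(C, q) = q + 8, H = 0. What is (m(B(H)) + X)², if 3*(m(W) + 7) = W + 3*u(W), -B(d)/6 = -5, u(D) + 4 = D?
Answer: 34225/34969 ≈ 0.97872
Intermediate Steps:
u(D) = -4 + D
B(d) = 30 (B(d) = -6*(-5) = 30)
m(W) = -11 + 4*W/3 (m(W) = -7 + (W + 3*(-4 + W))/3 = -7 + (W + (-12 + 3*W))/3 = -7 + (-12 + 4*W)/3 = -7 + (-4 + 4*W/3) = -11 + 4*W/3)
k(C, q) = 8 + q
X = -5238/187 (X = -36 + 9*((-242 + 76)/(-209 + (8 + 14))) = -36 + 9*(-166/(-209 + 22)) = -36 + 9*(-166/(-187)) = -36 + 9*(-166*(-1/187)) = -36 + 9*(166/187) = -36 + 1494/187 = -5238/187 ≈ -28.011)
(m(B(H)) + X)² = ((-11 + (4/3)*30) - 5238/187)² = ((-11 + 40) - 5238/187)² = (29 - 5238/187)² = (185/187)² = 34225/34969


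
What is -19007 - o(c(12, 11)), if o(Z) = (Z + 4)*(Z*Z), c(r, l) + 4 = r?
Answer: -19775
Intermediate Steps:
c(r, l) = -4 + r
o(Z) = Z**2*(4 + Z) (o(Z) = (4 + Z)*Z**2 = Z**2*(4 + Z))
-19007 - o(c(12, 11)) = -19007 - (-4 + 12)**2*(4 + (-4 + 12)) = -19007 - 8**2*(4 + 8) = -19007 - 64*12 = -19007 - 1*768 = -19007 - 768 = -19775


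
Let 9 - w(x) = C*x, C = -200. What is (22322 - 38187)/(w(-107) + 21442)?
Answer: -15865/51 ≈ -311.08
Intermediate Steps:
w(x) = 9 + 200*x (w(x) = 9 - (-200)*x = 9 + 200*x)
(22322 - 38187)/(w(-107) + 21442) = (22322 - 38187)/((9 + 200*(-107)) + 21442) = -15865/((9 - 21400) + 21442) = -15865/(-21391 + 21442) = -15865/51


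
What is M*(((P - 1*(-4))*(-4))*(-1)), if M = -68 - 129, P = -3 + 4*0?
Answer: -788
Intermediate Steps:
P = -3 (P = -3 + 0 = -3)
M = -197
M*(((P - 1*(-4))*(-4))*(-1)) = -197*(-3 - 1*(-4))*(-4)*(-1) = -197*(-3 + 4)*(-4)*(-1) = -197*1*(-4)*(-1) = -(-788)*(-1) = -197*4 = -788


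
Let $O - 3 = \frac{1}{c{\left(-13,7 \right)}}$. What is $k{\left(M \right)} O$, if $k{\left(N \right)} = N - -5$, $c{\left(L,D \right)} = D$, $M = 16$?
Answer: $66$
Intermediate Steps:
$k{\left(N \right)} = 5 + N$ ($k{\left(N \right)} = N + 5 = 5 + N$)
$O = \frac{22}{7}$ ($O = 3 + \frac{1}{7} = \frac{22}{7} \approx 3.1429$)
$k{\left(M \right)} O = \left(5 + 16\right) \frac{22}{7} = 21 \cdot \frac{22}{7} = 66$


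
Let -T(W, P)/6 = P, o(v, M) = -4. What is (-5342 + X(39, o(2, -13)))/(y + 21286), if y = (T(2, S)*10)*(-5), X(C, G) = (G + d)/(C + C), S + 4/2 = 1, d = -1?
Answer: -416681/1636908 ≈ -0.25455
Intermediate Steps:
S = -1 (S = -2 + 1 = -1)
X(C, G) = (-1 + G)/(2*C) (X(C, G) = (G - 1)/(C + C) = (-1 + G)/((2*C)) = (-1 + G)*(1/(2*C)) = (-1 + G)/(2*C))
T(W, P) = -6*P
y = -300 (y = (-6*(-1)*10)*(-5) = (6*10)*(-5) = 60*(-5) = -300)
(-5342 + X(39, o(2, -13)))/(y + 21286) = (-5342 + (1/2)*(-1 - 4)/39)/(-300 + 21286) = (-5342 + (1/2)*(1/39)*(-5))/20986 = (-5342 - 5/78)*(1/20986) = -416681/78*1/20986 = -416681/1636908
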